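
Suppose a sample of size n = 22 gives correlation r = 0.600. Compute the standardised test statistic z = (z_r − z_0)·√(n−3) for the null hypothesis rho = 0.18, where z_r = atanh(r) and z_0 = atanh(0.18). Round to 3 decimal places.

2.228

z_r = atanh(0.600) = 0.693147,  z_0 = atanh(0.18) = 0.181983
SE = 1/√(n−3) = 1/√19 = 0.229416
z = (z_r − z_0)/SE = (0.693147 − 0.181983) / 0.229416 = 0.511164 / 0.229416 = 2.228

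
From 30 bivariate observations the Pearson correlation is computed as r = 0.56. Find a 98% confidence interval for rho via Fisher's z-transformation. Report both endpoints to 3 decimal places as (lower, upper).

(0.183, 0.793)

Fisher z: z_r = atanh(r) = ½·ln((1+0.56)/(1−0.56)) = 0.632833
SE(z) = 1/√(n−3) = 1/√27 = 0.192450
98% ⇒ z* = 2.326; margin = 2.326·0.192450 = 0.447639
CI on z-scale: (0.185194, 1.080472)
Back-transform: tanh(0.185194) = 0.183105, tanh(1.080472) = 0.793374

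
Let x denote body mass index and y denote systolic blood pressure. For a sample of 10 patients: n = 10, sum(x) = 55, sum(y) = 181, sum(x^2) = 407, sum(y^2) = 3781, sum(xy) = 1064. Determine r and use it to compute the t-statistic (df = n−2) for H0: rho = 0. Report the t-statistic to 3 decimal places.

S_xy = nΣxy − ΣxΣy = 10·1064 − 55·181 = 10640 − 9955 = 685
S_xx = nΣx² − (Σx)² = 10·407 − 55² = 4070 − 3025 = 1045
S_yy = nΣy² − (Σy)² = 10·3781 − 181² = 37810 − 32761 = 5049
r = S_xy / √(S_xx·S_yy) = 685 / √(1045·5049) = 685 / √5276205 = 685 / 2296.9991 = 0.2982
t = r·√(n−2)/√(1−r²) = 0.2982·√8 / √(1−0.088923) = 0.843437 / 0.954504 = 0.884

0.884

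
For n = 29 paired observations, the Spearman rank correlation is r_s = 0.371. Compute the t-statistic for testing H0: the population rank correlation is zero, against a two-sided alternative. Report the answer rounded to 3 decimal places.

1 − r_s² = 1 − 0.137641 = 0.862359;  √(1−r_s²) = 0.928633
√(n−2) = √27 = 5.196152
t = r_s·√(n−2)/√(1−r_s²) = 0.371 · 5.196152 / 0.928633 = 2.076

2.076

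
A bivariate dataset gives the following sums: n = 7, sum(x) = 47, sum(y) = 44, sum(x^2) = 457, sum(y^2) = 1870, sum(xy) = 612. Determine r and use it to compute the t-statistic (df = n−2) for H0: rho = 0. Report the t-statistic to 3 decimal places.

2.001

Numerator: nΣxy − (Σx)(Σy) = 7·612 − (47)(44) = 2216
Denominator: √[(nΣx²−(Σx)²)(nΣy²−(Σy)²)]
  nΣx²−(Σx)² = 7·457 − 2209 = 990;  nΣy²−(Σy)² = 7·1870 − 1936 = 11154
  √(990·11154) = √11042460 = 3323.0197
r = 2216 / 3323.0197 = 0.6669
t = r·√(n−2)/√(1−r²) = 0.6669·√5 / √(1−0.444756) = 1.491234 / 0.745147 = 2.001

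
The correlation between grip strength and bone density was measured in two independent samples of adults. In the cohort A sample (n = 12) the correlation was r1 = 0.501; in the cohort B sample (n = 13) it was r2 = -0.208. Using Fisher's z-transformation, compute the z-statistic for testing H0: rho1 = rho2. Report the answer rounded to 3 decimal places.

z1 = atanh(0.501) = 0.550640,  z2 = atanh(-0.208) = -0.211080
SE = √(1/(n1−3) + 1/(n2−3)) = √(1/9 + 1/10) = √(0.1111111 + 0.1000000) = √0.2111111 = 0.459468
z = (z1 − z2)/SE = (0.550640 − (-0.211080)) / 0.459468 = 0.761720 / 0.459468 = 1.658

1.658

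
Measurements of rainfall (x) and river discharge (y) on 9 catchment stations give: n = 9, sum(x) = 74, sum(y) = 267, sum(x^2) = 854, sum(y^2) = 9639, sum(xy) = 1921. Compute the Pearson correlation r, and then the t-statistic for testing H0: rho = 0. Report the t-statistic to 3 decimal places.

-1.233

Numerator: nΣxy − (Σx)(Σy) = 9·1921 − (74)(267) = -2469
Denominator: √[(nΣx²−(Σx)²)(nΣy²−(Σy)²)]
  nΣx²−(Σx)² = 9·854 − 5476 = 2210;  nΣy²−(Σy)² = 9·9639 − 71289 = 15462
  √(2210·15462) = √34171020 = 5845.5983
r = -2469 / 5845.5983 = -0.4224
t = r·√(n−2)/√(1−r²) = -0.4224·√7 / √(1−0.178422) = -1.117565 / 0.906409 = -1.233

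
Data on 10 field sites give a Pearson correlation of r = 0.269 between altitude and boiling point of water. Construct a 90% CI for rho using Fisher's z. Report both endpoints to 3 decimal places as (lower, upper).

(-0.333, 0.715)

z_r = atanh(0.269) = 0.275786;  SE = 1/√(n−3) = 1/√7 = 0.377964
z-limits: 0.275786 ± 1.645·0.377964 = 0.275786 ± 0.621751 = [-0.345965, 0.897537]
ρ-limits: (tanh -0.345965, tanh 0.897537) = (-0.333, 0.715)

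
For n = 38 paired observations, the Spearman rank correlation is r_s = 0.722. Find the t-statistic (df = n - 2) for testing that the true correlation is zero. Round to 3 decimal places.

6.261

1 − r_s² = 1 − 0.521284 = 0.478716;  √(1−r_s²) = 0.691893
√(n−2) = √36 = 6.000000
t = r_s·√(n−2)/√(1−r_s²) = 0.722 · 6.000000 / 0.691893 = 6.261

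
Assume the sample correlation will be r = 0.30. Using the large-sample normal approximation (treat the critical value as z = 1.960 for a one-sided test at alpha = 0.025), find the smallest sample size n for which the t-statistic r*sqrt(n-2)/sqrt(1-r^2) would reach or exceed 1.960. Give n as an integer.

41

r√(n−2)/√(1−r²) ≥ 1.960  ⇔  n−2 ≥ (1.960)²·(1−r²)/r²
(1−r²)/r² = (1−0.0900)/0.0900 = 10.1111
n ≥ 2 + 3.8416·10.1111 = 2 + 38.8428 = 40.8428
⌈40.8428⌉ = 41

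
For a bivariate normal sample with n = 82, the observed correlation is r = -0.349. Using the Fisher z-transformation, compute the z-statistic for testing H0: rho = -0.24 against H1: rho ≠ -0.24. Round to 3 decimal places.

z_r = atanh(-0.349) = -0.364305,  z_0 = atanh(-0.24) = -0.244774
SE = 1/√(n−3) = 1/√79 = 0.112509
z = (z_r − z_0)/SE = (-0.364305 − (-0.244774)) / 0.112509 = -0.119531 / 0.112509 = -1.062

-1.062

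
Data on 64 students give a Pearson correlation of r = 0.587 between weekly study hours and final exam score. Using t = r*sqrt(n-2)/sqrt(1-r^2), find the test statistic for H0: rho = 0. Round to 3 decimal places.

1 − r² = 1 − 0.344569 = 0.655431;  √(1−r²) = 0.809587
√(n−2) = √62 = 7.874008
t = r·√(n−2)/√(1−r²) = 0.587 · 7.874008 / 0.809587 = 5.709

5.709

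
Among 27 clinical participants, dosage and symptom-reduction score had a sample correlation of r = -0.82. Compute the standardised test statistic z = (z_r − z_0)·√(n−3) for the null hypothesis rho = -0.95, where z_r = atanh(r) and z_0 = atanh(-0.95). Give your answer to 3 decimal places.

z_r = atanh(-0.82) = -1.156817,  z_0 = atanh(-0.95) = -1.831781
SE = 1/√(n−3) = 1/√24 = 0.204124
z = (z_r − z_0)/SE = (-1.156817 − (-1.831781)) / 0.204124 = 0.674964 / 0.204124 = 3.307

3.307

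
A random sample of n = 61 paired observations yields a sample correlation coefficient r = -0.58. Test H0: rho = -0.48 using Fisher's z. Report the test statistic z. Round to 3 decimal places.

-1.062

z_r = atanh(-0.58) = -0.662463,  z_0 = atanh(-0.48) = -0.522984
SE = 1/√(n−3) = 1/√58 = 0.131306
z = (z_r − z_0)/SE = (-0.662463 − (-0.522984)) / 0.131306 = -0.139479 / 0.131306 = -1.062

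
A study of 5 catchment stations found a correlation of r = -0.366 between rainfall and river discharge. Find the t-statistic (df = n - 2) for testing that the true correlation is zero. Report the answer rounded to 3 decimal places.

t = r·√(n−2) / √(1−r²) with r = -0.366, n = 5
  = -0.366·√3 / √(1 − 0.133956)
  = -0.366·1.732051 / 0.930615
  = -0.633931 / 0.930615 = -0.681

-0.681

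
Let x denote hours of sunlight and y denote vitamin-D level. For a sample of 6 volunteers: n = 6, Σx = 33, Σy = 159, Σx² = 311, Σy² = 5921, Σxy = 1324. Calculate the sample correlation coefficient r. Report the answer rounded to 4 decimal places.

0.9559

Numerator: nΣxy − (Σx)(Σy) = 6·1324 − (33)(159) = 2697
Denominator: √[(nΣx²−(Σx)²)(nΣy²−(Σy)²)]
  nΣx²−(Σx)² = 6·311 − 1089 = 777;  nΣy²−(Σy)² = 6·5921 − 25281 = 10245
  √(777·10245) = √7960365 = 2821.4119
r = 2697 / 2821.4119 = 0.9559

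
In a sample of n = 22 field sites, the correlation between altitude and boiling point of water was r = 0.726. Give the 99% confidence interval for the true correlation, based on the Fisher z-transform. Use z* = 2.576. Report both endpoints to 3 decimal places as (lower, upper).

(0.318, 0.907)

z_r = atanh(0.726) = 0.920217;  SE = 1/√(n−3) = 1/√19 = 0.229416
z-limits: 0.920217 ± 2.576·0.229416 = 0.920217 ± 0.590976 = [0.329241, 1.511193]
ρ-limits: (tanh 0.329241, tanh 1.511193) = (0.318, 0.907)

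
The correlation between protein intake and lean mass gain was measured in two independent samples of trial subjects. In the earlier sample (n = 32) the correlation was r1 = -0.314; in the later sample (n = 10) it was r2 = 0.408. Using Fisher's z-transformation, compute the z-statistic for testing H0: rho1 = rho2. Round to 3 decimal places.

Fisher z-transforms: z1 = atanh(-0.314) = -0.324977, z2 = atanh(0.408) = 0.433209; difference d = -0.758186
Var(d) = 1/29 + 1/7 = 0.0344828 + 0.1428571 = 0.1773399
z = d/√Var(d) = -0.758186 / √0.1773399 = -0.758186 / 0.421117 = -1.800

-1.800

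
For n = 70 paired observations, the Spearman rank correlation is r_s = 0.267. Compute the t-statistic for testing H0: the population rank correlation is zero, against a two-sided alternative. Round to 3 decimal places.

2.285

1 − r_s² = 1 − 0.071289 = 0.928711;  √(1−r_s²) = 0.963697
√(n−2) = √68 = 8.246211
t = r_s·√(n−2)/√(1−r_s²) = 0.267 · 8.246211 / 0.963697 = 2.285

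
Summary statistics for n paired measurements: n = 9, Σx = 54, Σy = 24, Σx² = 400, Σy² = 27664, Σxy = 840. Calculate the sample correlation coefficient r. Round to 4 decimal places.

S_xy = nΣxy − ΣxΣy = 9·840 − 54·24 = 7560 − 1296 = 6264
S_xx = nΣx² − (Σx)² = 9·400 − 54² = 3600 − 2916 = 684
S_yy = nΣy² − (Σy)² = 9·27664 − 24² = 248976 − 576 = 248400
r = S_xy / √(S_xx·S_yy) = 6264 / √(684·248400) = 6264 / √169905600 = 6264 / 13034.7842 = 0.4806

0.4806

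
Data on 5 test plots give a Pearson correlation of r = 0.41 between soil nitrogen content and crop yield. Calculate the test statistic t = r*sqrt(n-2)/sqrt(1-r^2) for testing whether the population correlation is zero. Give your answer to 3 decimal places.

t = r·√(n−2) / √(1−r²) with r = 0.41, n = 5
  = 0.41·√3 / √(1 − 0.1681)
  = 0.41·1.732051 / 0.912086
  = 0.710141 / 0.912086 = 0.779

0.779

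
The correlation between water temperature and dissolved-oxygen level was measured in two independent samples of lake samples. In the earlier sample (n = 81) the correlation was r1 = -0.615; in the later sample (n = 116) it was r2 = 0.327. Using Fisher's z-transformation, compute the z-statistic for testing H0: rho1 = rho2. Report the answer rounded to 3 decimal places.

-7.176

z1 = atanh(-0.615) = -0.716923,  z2 = atanh(0.327) = 0.339465
SE = √(1/(n1−3) + 1/(n2−3)) = √(1/78 + 1/113) = √(0.0128205 + 0.0088496) = √0.0216701 = 0.147208
z = (z1 − z2)/SE = (-0.716923 − 0.339465) / 0.147208 = -1.056388 / 0.147208 = -7.176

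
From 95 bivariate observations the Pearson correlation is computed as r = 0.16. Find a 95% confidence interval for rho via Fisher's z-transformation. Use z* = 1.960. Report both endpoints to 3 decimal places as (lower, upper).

z_r = atanh(0.16) = 0.161387;  SE = 1/√(n−3) = 1/√92 = 0.104257
z-limits: 0.161387 ± 1.960·0.104257 = 0.161387 ± 0.204344 = [-0.042957, 0.365731]
ρ-limits: (tanh -0.042957, tanh 0.365731) = (-0.043, 0.350)

(-0.043, 0.350)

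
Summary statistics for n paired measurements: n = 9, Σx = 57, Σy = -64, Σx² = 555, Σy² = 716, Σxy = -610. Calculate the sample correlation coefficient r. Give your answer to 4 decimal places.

S_xy = nΣxy − ΣxΣy = 9·(-610) − 57·(-64) = -5490 − (-3648) = -1842
S_xx = nΣx² − (Σx)² = 9·555 − 57² = 4995 − 3249 = 1746
S_yy = nΣy² − (Σy)² = 9·716 − (-64)² = 6444 − 4096 = 2348
r = S_xy / √(S_xx·S_yy) = -1842 / √(1746·2348) = -1842 / √4099608 = -1842 / 2024.7489 = -0.9097

-0.9097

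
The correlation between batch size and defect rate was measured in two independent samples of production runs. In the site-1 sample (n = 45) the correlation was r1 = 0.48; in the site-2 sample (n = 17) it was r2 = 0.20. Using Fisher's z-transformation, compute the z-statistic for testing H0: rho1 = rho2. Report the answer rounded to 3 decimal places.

Fisher z-transforms: z1 = atanh(0.48) = 0.522984, z2 = atanh(0.20) = 0.202733; difference d = 0.320251
Var(d) = 1/42 + 1/14 = 0.0238095 + 0.0714286 = 0.0952381
z = d/√Var(d) = 0.320251 / √0.0952381 = 0.320251 / 0.308607 = 1.038

1.038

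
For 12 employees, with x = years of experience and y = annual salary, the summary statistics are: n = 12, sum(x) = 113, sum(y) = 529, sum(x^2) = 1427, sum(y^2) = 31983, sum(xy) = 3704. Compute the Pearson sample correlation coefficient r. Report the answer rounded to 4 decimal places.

S_xy = nΣxy − ΣxΣy = 12·3704 − 113·529 = 44448 − 59777 = -15329
S_xx = nΣx² − (Σx)² = 12·1427 − 113² = 17124 − 12769 = 4355
S_yy = nΣy² − (Σy)² = 12·31983 − 529² = 383796 − 279841 = 103955
r = S_xy / √(S_xx·S_yy) = -15329 / √(4355·103955) = -15329 / √452724025 = -15329 / 21277.3124 = -0.7204

-0.7204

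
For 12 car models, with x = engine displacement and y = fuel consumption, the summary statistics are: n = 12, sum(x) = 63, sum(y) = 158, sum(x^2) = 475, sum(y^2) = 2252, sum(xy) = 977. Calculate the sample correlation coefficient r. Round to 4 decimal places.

Numerator: nΣxy − (Σx)(Σy) = 12·977 − (63)(158) = 1770
Denominator: √[(nΣx²−(Σx)²)(nΣy²−(Σy)²)]
  nΣx²−(Σx)² = 12·475 − 3969 = 1731;  nΣy²−(Σy)² = 12·2252 − 24964 = 2060
  √(1731·2060) = √3565860 = 1888.3485
r = 1770 / 1888.3485 = 0.9373

0.9373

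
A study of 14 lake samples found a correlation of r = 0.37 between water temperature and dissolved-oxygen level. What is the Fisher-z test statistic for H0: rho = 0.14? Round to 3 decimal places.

Fisher z: atanh(0.37) = 0.388423, atanh(0.14) = 0.140926
z = (z_r − z_0)·√(n−3) = (0.388423 − 0.140926)·√11 = 0.247497 · 3.316625 = 0.821

0.821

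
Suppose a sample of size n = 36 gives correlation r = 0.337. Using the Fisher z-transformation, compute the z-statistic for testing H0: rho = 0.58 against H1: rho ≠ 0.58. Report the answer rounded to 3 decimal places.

z_r = atanh(0.337) = 0.350704,  z_0 = atanh(0.58) = 0.662463
SE = 1/√(n−3) = 1/√33 = 0.174078
z = (z_r − z_0)/SE = (0.350704 − 0.662463) / 0.174078 = -0.311759 / 0.174078 = -1.791

-1.791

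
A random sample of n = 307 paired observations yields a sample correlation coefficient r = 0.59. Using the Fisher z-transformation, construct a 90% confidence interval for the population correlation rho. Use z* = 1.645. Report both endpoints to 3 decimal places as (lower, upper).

(0.525, 0.648)

z_r = atanh(0.59) = 0.677666;  SE = 1/√(n−3) = 1/√304 = 0.057354
z-limits: 0.677666 ± 1.645·0.057354 = 0.677666 ± 0.094347 = [0.583319, 0.772013]
ρ-limits: (tanh 0.583319, tanh 0.772013) = (0.525, 0.648)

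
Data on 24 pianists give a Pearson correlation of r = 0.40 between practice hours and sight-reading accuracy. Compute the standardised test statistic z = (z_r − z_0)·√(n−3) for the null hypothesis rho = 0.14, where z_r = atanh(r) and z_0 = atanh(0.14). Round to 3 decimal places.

1.296

Fisher z: atanh(0.40) = 0.423649, atanh(0.14) = 0.140926
z = (z_r − z_0)·√(n−3) = (0.423649 − 0.140926)·√21 = 0.282723 · 4.582576 = 1.296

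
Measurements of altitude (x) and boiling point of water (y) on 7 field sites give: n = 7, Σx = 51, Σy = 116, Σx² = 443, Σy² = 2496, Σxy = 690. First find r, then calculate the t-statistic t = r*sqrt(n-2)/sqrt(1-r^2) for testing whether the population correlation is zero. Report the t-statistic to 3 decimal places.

-2.668

S_xy = nΣxy − ΣxΣy = 7·690 − 51·116 = 4830 − 5916 = -1086
S_xx = nΣx² − (Σx)² = 7·443 − 51² = 3101 − 2601 = 500
S_yy = nΣy² − (Σy)² = 7·2496 − 116² = 17472 − 13456 = 4016
r = S_xy / √(S_xx·S_yy) = -1086 / √(500·4016) = -1086 / √2008000 = -1086 / 1417.0392 = -0.7664
t = r·√(n−2)/√(1−r²) = -0.7664·√5 / √(1−0.587369) = -1.713722 / 0.642364 = -2.668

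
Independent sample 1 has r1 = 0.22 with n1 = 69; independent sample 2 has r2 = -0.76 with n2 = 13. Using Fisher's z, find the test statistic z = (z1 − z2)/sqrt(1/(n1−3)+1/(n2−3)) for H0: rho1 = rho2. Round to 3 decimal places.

3.595

Fisher z-transforms: z1 = atanh(0.22) = 0.223656, z2 = atanh(-0.76) = -0.996215; difference d = 1.219871
Var(d) = 1/66 + 1/10 = 0.0151515 + 0.1000000 = 0.1151515
z = d/√Var(d) = 1.219871 / √0.1151515 = 1.219871 / 0.339340 = 3.595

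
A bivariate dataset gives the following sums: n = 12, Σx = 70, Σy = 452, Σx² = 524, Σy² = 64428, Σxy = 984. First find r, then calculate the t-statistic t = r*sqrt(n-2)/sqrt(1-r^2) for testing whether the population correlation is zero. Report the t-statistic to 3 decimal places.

-3.151

S_xy = nΣxy − ΣxΣy = 12·984 − 70·452 = 11808 − 31640 = -19832
S_xx = nΣx² − (Σx)² = 12·524 − 70² = 6288 − 4900 = 1388
S_yy = nΣy² − (Σy)² = 12·64428 − 452² = 773136 − 204304 = 568832
r = S_xy / √(S_xx·S_yy) = -19832 / √(1388·568832) = -19832 / √789538816 = -19832 / 28098.7334 = -0.7058
t = r·√(n−2)/√(1−r²) = -0.7058·√10 / √(1−0.498154) = -2.231936 / 0.708411 = -3.151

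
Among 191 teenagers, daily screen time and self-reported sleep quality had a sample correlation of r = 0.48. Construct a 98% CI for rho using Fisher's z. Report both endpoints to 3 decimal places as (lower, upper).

z_r = atanh(0.48) = 0.522984;  SE = 1/√(n−3) = 1/√188 = 0.072932
z-limits: 0.522984 ± 2.326·0.072932 = 0.522984 ± 0.169640 = [0.353344, 0.692624]
ρ-limits: (tanh 0.353344, tanh 0.692624) = (0.339, 0.600)

(0.339, 0.600)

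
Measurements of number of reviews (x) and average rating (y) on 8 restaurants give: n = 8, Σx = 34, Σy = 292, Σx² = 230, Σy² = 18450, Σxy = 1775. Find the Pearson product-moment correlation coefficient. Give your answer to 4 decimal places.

Numerator: nΣxy − (Σx)(Σy) = 8·1775 − (34)(292) = 4272
Denominator: √[(nΣx²−(Σx)²)(nΣy²−(Σy)²)]
  nΣx²−(Σx)² = 8·230 − 1156 = 684;  nΣy²−(Σy)² = 8·18450 − 85264 = 62336
  √(684·62336) = √42637824 = 6529.7645
r = 4272 / 6529.7645 = 0.6542

0.6542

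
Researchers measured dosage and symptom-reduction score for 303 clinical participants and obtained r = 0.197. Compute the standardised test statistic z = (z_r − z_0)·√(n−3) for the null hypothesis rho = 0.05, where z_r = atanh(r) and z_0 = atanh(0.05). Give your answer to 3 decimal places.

z_r = atanh(0.197) = 0.199609,  z_0 = atanh(0.05) = 0.050042
SE = 1/√(n−3) = 1/√300 = 0.057735
z = (z_r − z_0)/SE = (0.199609 − 0.050042) / 0.057735 = 0.149567 / 0.057735 = 2.591

2.591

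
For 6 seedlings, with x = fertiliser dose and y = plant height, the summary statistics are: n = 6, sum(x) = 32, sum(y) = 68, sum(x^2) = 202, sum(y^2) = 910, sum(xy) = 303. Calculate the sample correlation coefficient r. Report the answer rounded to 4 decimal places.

S_xy = nΣxy − ΣxΣy = 6·303 − 32·68 = 1818 − 2176 = -358
S_xx = nΣx² − (Σx)² = 6·202 − 32² = 1212 − 1024 = 188
S_yy = nΣy² − (Σy)² = 6·910 − 68² = 5460 − 4624 = 836
r = S_xy / √(S_xx·S_yy) = -358 / √(188·836) = -358 / √157168 = -358 / 396.4442 = -0.9030

-0.9030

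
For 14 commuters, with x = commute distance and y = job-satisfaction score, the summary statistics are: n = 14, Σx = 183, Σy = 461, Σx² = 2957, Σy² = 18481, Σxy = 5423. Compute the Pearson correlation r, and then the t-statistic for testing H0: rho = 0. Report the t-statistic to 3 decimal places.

S_xy = nΣxy − ΣxΣy = 14·5423 − 183·461 = 75922 − 84363 = -8441
S_xx = nΣx² − (Σx)² = 14·2957 − 183² = 41398 − 33489 = 7909
S_yy = nΣy² − (Σy)² = 14·18481 − 461² = 258734 − 212521 = 46213
r = S_xy / √(S_xx·S_yy) = -8441 / √(7909·46213) = -8441 / √365498617 = -8441 / 19118.0181 = -0.4415
t = r·√(n−2)/√(1−r²) = -0.4415·√12 / √(1−0.194922) = -1.529401 / 0.897261 = -1.705

-1.705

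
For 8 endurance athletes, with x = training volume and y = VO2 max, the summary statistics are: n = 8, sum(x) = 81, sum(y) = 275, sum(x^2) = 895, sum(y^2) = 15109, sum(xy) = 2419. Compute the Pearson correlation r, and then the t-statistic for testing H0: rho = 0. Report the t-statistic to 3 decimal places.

-1.662

S_xy = nΣxy − ΣxΣy = 8·2419 − 81·275 = 19352 − 22275 = -2923
S_xx = nΣx² − (Σx)² = 8·895 − 81² = 7160 − 6561 = 599
S_yy = nΣy² − (Σy)² = 8·15109 − 275² = 120872 − 75625 = 45247
r = S_xy / √(S_xx·S_yy) = -2923 / √(599·45247) = -2923 / √27102953 = -2923 / 5206.0497 = -0.5615
t = r·√(n−2)/√(1−r²) = -0.5615·√6 / √(1−0.315282) = -1.375388 / 0.827477 = -1.662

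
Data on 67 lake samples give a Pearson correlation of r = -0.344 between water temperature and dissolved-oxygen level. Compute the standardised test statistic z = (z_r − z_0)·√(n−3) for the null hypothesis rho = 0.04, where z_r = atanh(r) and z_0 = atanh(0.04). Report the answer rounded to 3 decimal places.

-3.189

Fisher z: atanh(-0.344) = -0.358622, atanh(0.04) = 0.040021
z = (z_r − z_0)·√(n−3) = (-0.358622 − 0.040021)·√64 = -0.398643 · 8.000000 = -3.189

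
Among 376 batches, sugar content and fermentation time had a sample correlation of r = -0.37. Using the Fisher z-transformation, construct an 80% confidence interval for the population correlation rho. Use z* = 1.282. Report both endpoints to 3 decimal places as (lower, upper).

z_r = atanh(-0.37) = -0.388423;  SE = 1/√(n−3) = 1/√373 = 0.051778
z-limits: -0.388423 ± 1.282·0.051778 = -0.388423 ± 0.066379 = [-0.454802, -0.322044]
ρ-limits: (tanh -0.454802, tanh -0.322044) = (-0.426, -0.311)

(-0.426, -0.311)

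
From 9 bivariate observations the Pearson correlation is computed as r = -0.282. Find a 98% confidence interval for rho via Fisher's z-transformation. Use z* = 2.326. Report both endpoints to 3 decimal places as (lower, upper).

z_r = atanh(-0.282) = -0.289854;  SE = 1/√(n−3) = 1/√6 = 0.408248
z-limits: -0.289854 ± 2.326·0.408248 = -0.289854 ± 0.949585 = [-1.239439, 0.659731]
ρ-limits: (tanh -1.239439, tanh 0.659731) = (-0.845, 0.578)

(-0.845, 0.578)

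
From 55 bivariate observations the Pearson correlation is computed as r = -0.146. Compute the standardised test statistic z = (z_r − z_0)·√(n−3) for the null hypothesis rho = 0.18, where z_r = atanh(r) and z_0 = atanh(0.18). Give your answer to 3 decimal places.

-2.373

z_r = atanh(-0.146) = -0.147051,  z_0 = atanh(0.18) = 0.181983
SE = 1/√(n−3) = 1/√52 = 0.138675
z = (z_r − z_0)/SE = (-0.147051 − 0.181983) / 0.138675 = -0.329034 / 0.138675 = -2.373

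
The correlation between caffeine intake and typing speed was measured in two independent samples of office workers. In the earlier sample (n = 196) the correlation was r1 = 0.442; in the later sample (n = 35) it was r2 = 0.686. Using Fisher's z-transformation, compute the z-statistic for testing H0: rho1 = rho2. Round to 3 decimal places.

-1.916

Fisher z-transforms: z1 = atanh(0.442) = 0.474714, z2 = atanh(0.686) = 0.840361; difference d = -0.365647
Var(d) = 1/193 + 1/32 = 0.0051813 + 0.0312500 = 0.0364313
z = d/√Var(d) = -0.365647 / √0.0364313 = -0.365647 / 0.190870 = -1.916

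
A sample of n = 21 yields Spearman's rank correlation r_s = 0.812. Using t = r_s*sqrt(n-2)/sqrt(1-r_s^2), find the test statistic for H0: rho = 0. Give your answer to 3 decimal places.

6.064

t = r_s·√(n−2) / √(1−r_s²) with r_s = 0.812, n = 21
  = 0.812·√19 / √(1 − 0.659344)
  = 0.812·4.358899 / 0.583657
  = 3.539426 / 0.583657 = 6.064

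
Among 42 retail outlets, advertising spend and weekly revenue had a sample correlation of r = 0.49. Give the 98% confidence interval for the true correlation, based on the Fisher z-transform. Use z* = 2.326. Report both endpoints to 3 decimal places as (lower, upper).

Fisher z: z_r = atanh(r) = ½·ln((1+0.49)/(1−0.49)) = 0.536060
SE(z) = 1/√(n−3) = 1/√39 = 0.160128
98% ⇒ z* = 2.326; margin = 2.326·0.160128 = 0.372458
CI on z-scale: (0.163602, 0.908518)
Back-transform: tanh(0.163602) = 0.162158, tanh(0.908518) = 0.720420

(0.162, 0.720)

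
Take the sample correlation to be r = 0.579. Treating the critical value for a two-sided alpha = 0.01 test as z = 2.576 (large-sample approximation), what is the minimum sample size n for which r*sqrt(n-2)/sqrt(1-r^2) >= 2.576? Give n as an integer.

16

r√(n−2)/√(1−r²) ≥ 2.576  ⇔  n−2 ≥ (2.576)²·(1−r²)/r²
(1−r²)/r² = (1−0.335241)/0.335241 = 1.9829
n ≥ 2 + 6.635776·1.9829 = 2 + 13.1581 = 15.1581
⌈15.1581⌉ = 16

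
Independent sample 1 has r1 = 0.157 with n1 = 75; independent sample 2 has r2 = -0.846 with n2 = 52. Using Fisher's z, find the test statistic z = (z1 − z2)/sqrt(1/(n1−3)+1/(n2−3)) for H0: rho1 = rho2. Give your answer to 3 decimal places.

7.561

Fisher z-transforms: z1 = atanh(0.157) = 0.158309, z2 = atanh(-0.846) = -1.241912; difference d = 1.400221
Var(d) = 1/72 + 1/49 = 0.0138889 + 0.0204082 = 0.0342971
z = d/√Var(d) = 1.400221 / √0.0342971 = 1.400221 / 0.185195 = 7.561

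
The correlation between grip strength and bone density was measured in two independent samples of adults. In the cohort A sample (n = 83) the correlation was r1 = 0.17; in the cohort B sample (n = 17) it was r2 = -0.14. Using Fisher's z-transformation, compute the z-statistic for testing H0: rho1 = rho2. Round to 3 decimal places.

1.079

z1 = atanh(0.17) = 0.171667,  z2 = atanh(-0.14) = -0.140926
SE = √(1/(n1−3) + 1/(n2−3)) = √(1/80 + 1/14) = √(0.0125000 + 0.0714286) = √0.0839286 = 0.289704
z = (z1 − z2)/SE = (0.171667 − (-0.140926)) / 0.289704 = 0.312593 / 0.289704 = 1.079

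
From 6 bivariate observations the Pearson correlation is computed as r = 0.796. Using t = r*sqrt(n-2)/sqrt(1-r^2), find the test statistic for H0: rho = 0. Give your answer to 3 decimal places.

1 − r² = 1 − 0.633616 = 0.366384;  √(1−r²) = 0.605297
√(n−2) = √4 = 2.000000
t = r·√(n−2)/√(1−r²) = 0.796 · 2.000000 / 0.605297 = 2.630

2.630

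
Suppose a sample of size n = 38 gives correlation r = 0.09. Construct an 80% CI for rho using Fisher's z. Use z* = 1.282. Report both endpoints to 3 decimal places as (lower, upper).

Fisher z: z_r = atanh(r) = ½·ln((1+0.09)/(1−0.09)) = 0.090244
SE(z) = 1/√(n−3) = 1/√35 = 0.169031
80% ⇒ z* = 1.282; margin = 1.282·0.169031 = 0.216698
CI on z-scale: (-0.126454, 0.306942)
Back-transform: tanh(-0.126454) = -0.125784, tanh(0.306942) = 0.297653

(-0.126, 0.298)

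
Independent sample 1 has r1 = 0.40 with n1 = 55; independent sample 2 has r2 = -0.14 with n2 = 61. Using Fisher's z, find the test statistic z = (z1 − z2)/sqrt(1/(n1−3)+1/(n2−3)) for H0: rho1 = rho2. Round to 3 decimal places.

Fisher z-transforms: z1 = atanh(0.40) = 0.423649, z2 = atanh(-0.14) = -0.140926; difference d = 0.564575
Var(d) = 1/52 + 1/58 = 0.0192308 + 0.0172414 = 0.0364722
z = d/√Var(d) = 0.564575 / √0.0364722 = 0.564575 / 0.190977 = 2.956

2.956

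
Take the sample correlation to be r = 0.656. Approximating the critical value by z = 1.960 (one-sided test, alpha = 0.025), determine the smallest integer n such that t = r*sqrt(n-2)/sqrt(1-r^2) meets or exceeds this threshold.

Need r·√(n−2)/√(1−r²) ≥ 1.960
√(n−2) ≥ 1.960·√(1−0.430336) / 0.656 = 1.960·0.754761 / 0.656 = 2.2551
n−2 ≥ 5.0855  ⇒  n ≥ 7.0855
Smallest integer n = 8

8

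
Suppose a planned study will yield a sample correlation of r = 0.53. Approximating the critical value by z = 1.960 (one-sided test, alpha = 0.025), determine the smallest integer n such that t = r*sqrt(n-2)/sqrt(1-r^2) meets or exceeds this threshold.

12

Need r·√(n−2)/√(1−r²) ≥ 1.960
√(n−2) ≥ 1.960·√(1−0.2809) / 0.53 = 1.960·0.847998 / 0.53 = 3.1360
n−2 ≥ 9.8345  ⇒  n ≥ 11.8345
Smallest integer n = 12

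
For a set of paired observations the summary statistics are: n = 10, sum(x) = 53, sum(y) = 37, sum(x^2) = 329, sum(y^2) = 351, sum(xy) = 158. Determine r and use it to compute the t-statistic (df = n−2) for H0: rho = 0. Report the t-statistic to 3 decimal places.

S_xy = nΣxy − ΣxΣy = 10·158 − 53·37 = 1580 − 1961 = -381
S_xx = nΣx² − (Σx)² = 10·329 − 53² = 3290 − 2809 = 481
S_yy = nΣy² − (Σy)² = 10·351 − 37² = 3510 − 1369 = 2141
r = S_xy / √(S_xx·S_yy) = -381 / √(481·2141) = -381 / √1029821 = -381 / 1014.8010 = -0.3754
t = r·√(n−2)/√(1−r²) = -0.3754·√8 / √(1−0.140925) = -1.061792 / 0.926863 = -1.146

-1.146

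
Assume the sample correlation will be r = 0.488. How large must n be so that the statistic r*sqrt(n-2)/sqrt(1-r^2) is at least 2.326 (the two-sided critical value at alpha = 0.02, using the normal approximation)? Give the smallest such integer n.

r√(n−2)/√(1−r²) ≥ 2.326  ⇔  n−2 ≥ (2.326)²·(1−r²)/r²
(1−r²)/r² = (1−0.238144)/0.238144 = 3.1991
n ≥ 2 + 5.410276·3.1991 = 2 + 17.3080 = 19.3080
⌈19.3080⌉ = 20

20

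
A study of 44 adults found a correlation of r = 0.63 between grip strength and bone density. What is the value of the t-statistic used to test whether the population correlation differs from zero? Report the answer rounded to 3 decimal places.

5.257

t = r·√(n−2) / √(1−r²) with r = 0.63, n = 44
  = 0.63·√42 / √(1 − 0.3969)
  = 0.63·6.480741 / 0.776595
  = 4.082867 / 0.776595 = 5.257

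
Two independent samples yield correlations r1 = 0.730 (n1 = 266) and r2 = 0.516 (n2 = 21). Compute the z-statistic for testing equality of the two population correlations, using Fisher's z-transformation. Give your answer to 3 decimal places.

z1 = atanh(0.730) = 0.928727,  z2 = atanh(0.516) = 0.570873
SE = √(1/(n1−3) + 1/(n2−3)) = √(1/263 + 1/18) = √(0.0038023 + 0.0555556) = √0.0593579 = 0.243635
z = (z1 − z2)/SE = (0.928727 − 0.570873) / 0.243635 = 0.357854 / 0.243635 = 1.469

1.469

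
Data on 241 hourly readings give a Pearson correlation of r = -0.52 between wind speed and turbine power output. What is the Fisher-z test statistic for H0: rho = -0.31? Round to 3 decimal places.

-3.946

Fisher z: atanh(-0.52) = -0.576340, atanh(-0.31) = -0.320545
z = (z_r − z_0)·√(n−3) = (-0.576340 − (-0.320545))·√238 = -0.255795 · 15.427249 = -3.946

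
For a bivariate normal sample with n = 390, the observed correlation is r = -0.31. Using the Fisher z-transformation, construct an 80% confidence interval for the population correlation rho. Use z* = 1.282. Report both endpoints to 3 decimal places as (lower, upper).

Fisher z: z_r = atanh(r) = ½·ln((1+(-0.31))/(1−(-0.31))) = -0.320545
SE(z) = 1/√(n−3) = 1/√387 = 0.050833
80% ⇒ z* = 1.282; margin = 1.282·0.050833 = 0.065168
CI on z-scale: (-0.385713, -0.255377)
Back-transform: tanh(-0.385713) = -0.367659, tanh(-0.255377) = -0.249966

(-0.368, -0.250)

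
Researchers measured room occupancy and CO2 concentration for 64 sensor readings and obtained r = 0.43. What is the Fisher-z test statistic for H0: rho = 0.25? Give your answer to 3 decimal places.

z_r = atanh(0.43) = 0.459897,  z_0 = atanh(0.25) = 0.255413
SE = 1/√(n−3) = 1/√61 = 0.128037
z = (z_r − z_0)/SE = (0.459897 − 0.255413) / 0.128037 = 0.204484 / 0.128037 = 1.597

1.597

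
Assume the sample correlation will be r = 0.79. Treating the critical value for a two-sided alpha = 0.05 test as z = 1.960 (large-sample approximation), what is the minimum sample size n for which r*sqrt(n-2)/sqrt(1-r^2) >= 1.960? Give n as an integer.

5

Need r·√(n−2)/√(1−r²) ≥ 1.960
√(n−2) ≥ 1.960·√(1−0.6241) / 0.79 = 1.960·0.613107 / 0.79 = 1.5211
n−2 ≥ 2.3137  ⇒  n ≥ 4.3137
Smallest integer n = 5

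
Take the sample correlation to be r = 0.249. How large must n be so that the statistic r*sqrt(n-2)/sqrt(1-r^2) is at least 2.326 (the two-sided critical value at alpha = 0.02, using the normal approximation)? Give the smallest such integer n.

84

Need r·√(n−2)/√(1−r²) ≥ 2.326
√(n−2) ≥ 2.326·√(1−0.062001) / 0.249 = 2.326·0.968503 / 0.249 = 9.0471
n−2 ≥ 81.8500  ⇒  n ≥ 83.8500
Smallest integer n = 84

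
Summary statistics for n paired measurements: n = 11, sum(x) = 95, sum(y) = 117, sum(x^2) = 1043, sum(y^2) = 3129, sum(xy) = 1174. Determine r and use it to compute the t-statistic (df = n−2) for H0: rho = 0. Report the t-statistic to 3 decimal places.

Numerator: nΣxy − (Σx)(Σy) = 11·1174 − (95)(117) = 1799
Denominator: √[(nΣx²−(Σx)²)(nΣy²−(Σy)²)]
  nΣx²−(Σx)² = 11·1043 − 9025 = 2448;  nΣy²−(Σy)² = 11·3129 − 13689 = 20730
  √(2448·20730) = √50747040 = 7123.6957
r = 1799 / 7123.6957 = 0.2525
t = r·√(n−2)/√(1−r²) = 0.2525·√9 / √(1−0.063756) = 0.757500 / 0.967597 = 0.783

0.783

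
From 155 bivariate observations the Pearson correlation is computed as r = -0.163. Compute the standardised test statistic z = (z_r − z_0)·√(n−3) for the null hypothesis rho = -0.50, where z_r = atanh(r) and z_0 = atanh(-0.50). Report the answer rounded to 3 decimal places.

z_r = atanh(-0.163) = -0.164467,  z_0 = atanh(-0.50) = -0.549306
SE = 1/√(n−3) = 1/√152 = 0.081111
z = (z_r − z_0)/SE = (-0.164467 − (-0.549306)) / 0.081111 = 0.384839 / 0.081111 = 4.745

4.745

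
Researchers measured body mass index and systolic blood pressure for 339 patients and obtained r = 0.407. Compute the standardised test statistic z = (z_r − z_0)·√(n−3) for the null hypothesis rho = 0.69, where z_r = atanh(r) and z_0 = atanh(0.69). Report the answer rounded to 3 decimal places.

-7.624

Fisher z: atanh(0.407) = 0.432010, atanh(0.69) = 0.847956
z = (z_r − z_0)·√(n−3) = (0.432010 − 0.847956)·√336 = -0.415946 · 18.330303 = -7.624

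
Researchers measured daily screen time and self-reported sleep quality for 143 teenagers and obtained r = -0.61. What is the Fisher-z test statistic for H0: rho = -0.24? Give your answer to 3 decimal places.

z_r = atanh(-0.61) = -0.708921,  z_0 = atanh(-0.24) = -0.244774
SE = 1/√(n−3) = 1/√140 = 0.084515
z = (z_r − z_0)/SE = (-0.708921 − (-0.244774)) / 0.084515 = -0.464147 / 0.084515 = -5.492

-5.492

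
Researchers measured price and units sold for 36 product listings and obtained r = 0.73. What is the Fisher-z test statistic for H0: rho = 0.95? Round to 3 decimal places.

Fisher z: atanh(0.73) = 0.928727, atanh(0.95) = 1.831781
z = (z_r − z_0)·√(n−3) = (0.928727 − 1.831781)·√33 = -0.903054 · 5.744563 = -5.188

-5.188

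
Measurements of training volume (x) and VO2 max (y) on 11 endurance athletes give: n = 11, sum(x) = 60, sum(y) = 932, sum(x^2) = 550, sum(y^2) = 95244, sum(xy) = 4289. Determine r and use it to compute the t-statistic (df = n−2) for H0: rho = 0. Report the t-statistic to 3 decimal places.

-1.378

Numerator: nΣxy − (Σx)(Σy) = 11·4289 − (60)(932) = -8741
Denominator: √[(nΣx²−(Σx)²)(nΣy²−(Σy)²)]
  nΣx²−(Σx)² = 11·550 − 3600 = 2450;  nΣy²−(Σy)² = 11·95244 − 868624 = 179060
  √(2450·179060) = √438697000 = 20945.0949
r = -8741 / 20945.0949 = -0.4173
t = r·√(n−2)/√(1−r²) = -0.4173·√9 / √(1−0.174139) = -1.251900 / 0.908769 = -1.378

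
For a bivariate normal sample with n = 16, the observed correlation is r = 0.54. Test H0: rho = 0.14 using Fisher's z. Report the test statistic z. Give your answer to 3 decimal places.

1.670

z_r = atanh(0.54) = 0.604156,  z_0 = atanh(0.14) = 0.140926
SE = 1/√(n−3) = 1/√13 = 0.277350
z = (z_r − z_0)/SE = (0.604156 − 0.140926) / 0.277350 = 0.463230 / 0.277350 = 1.670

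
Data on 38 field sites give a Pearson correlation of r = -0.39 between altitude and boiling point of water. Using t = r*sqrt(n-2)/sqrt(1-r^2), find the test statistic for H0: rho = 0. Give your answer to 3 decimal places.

1 − r² = 1 − 0.1521 = 0.8479;  √(1−r²) = 0.920815
√(n−2) = √36 = 6.000000
t = r·√(n−2)/√(1−r²) = -0.39 · 6.000000 / 0.920815 = -2.541

-2.541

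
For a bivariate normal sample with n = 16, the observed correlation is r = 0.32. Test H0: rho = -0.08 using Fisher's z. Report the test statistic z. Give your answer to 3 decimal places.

Fisher z: atanh(0.32) = 0.331647, atanh(-0.08) = -0.080171
z = (z_r − z_0)·√(n−3) = (0.331647 − (-0.080171))·√13 = 0.411818 · 3.605551 = 1.485

1.485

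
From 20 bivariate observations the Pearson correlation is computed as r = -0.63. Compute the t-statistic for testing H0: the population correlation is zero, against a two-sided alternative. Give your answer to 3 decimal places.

1 − r² = 1 − 0.3969 = 0.6031;  √(1−r²) = 0.776595
√(n−2) = √18 = 4.242641
t = r·√(n−2)/√(1−r²) = -0.63 · 4.242641 / 0.776595 = -3.442

-3.442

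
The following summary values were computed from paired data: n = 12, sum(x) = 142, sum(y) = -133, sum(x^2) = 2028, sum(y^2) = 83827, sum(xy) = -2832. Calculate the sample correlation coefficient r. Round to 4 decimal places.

Numerator: nΣxy − (Σx)(Σy) = 12·(-2832) − (142)(-133) = -15098
Denominator: √[(nΣx²−(Σx)²)(nΣy²−(Σy)²)]
  nΣx²−(Σx)² = 12·2028 − 20164 = 4172;  nΣy²−(Σy)² = 12·83827 − 17689 = 988235
  √(4172·988235) = √4122916420 = 64209.9402
r = -15098 / 64209.9402 = -0.2351

-0.2351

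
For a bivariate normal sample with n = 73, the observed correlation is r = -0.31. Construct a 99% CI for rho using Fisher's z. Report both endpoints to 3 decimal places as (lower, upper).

z_r = atanh(-0.31) = -0.320545;  SE = 1/√(n−3) = 1/√70 = 0.119523
z-limits: -0.320545 ± 2.576·0.119523 = -0.320545 ± 0.307891 = [-0.628436, -0.012654]
ρ-limits: (tanh -0.628436, tanh -0.012654) = (-0.557, -0.013)

(-0.557, -0.013)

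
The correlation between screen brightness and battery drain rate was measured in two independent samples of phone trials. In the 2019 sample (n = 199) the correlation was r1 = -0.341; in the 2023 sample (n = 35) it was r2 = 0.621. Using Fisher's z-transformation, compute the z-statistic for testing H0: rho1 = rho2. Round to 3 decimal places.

-5.674

Fisher z-transforms: z1 = atanh(-0.341) = -0.355224, z2 = atanh(0.621) = 0.726631; difference d = -1.081855
Var(d) = 1/196 + 1/32 = 0.0051020 + 0.0312500 = 0.0363520
z = d/√Var(d) = -1.081855 / √0.0363520 = -1.081855 / 0.190662 = -5.674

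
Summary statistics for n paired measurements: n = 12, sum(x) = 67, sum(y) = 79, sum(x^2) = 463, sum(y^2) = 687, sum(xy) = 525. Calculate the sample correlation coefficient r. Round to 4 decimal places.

0.6888

Numerator: nΣxy − (Σx)(Σy) = 12·525 − (67)(79) = 1007
Denominator: √[(nΣx²−(Σx)²)(nΣy²−(Σy)²)]
  nΣx²−(Σx)² = 12·463 − 4489 = 1067;  nΣy²−(Σy)² = 12·687 − 6241 = 2003
  √(1067·2003) = √2137201 = 1461.9169
r = 1007 / 1461.9169 = 0.6888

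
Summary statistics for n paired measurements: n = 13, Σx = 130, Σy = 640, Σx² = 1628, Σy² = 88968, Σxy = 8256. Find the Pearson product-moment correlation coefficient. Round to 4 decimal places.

S_xy = nΣxy − ΣxΣy = 13·8256 − 130·640 = 107328 − 83200 = 24128
S_xx = nΣx² − (Σx)² = 13·1628 − 130² = 21164 − 16900 = 4264
S_yy = nΣy² − (Σy)² = 13·88968 − 640² = 1156584 − 409600 = 746984
r = S_xy / √(S_xx·S_yy) = 24128 / √(4264·746984) = 24128 / √3185139776 = 24128 / 56437.0426 = 0.4275

0.4275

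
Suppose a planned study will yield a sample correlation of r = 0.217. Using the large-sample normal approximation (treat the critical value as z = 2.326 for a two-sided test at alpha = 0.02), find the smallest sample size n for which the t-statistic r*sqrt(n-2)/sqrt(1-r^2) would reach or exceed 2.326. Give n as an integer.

Need r·√(n−2)/√(1−r²) ≥ 2.326
√(n−2) ≥ 2.326·√(1−0.047089) / 0.217 = 2.326·0.976172 / 0.217 = 10.4635
n−2 ≥ 109.4848  ⇒  n ≥ 111.4848
Smallest integer n = 112

112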